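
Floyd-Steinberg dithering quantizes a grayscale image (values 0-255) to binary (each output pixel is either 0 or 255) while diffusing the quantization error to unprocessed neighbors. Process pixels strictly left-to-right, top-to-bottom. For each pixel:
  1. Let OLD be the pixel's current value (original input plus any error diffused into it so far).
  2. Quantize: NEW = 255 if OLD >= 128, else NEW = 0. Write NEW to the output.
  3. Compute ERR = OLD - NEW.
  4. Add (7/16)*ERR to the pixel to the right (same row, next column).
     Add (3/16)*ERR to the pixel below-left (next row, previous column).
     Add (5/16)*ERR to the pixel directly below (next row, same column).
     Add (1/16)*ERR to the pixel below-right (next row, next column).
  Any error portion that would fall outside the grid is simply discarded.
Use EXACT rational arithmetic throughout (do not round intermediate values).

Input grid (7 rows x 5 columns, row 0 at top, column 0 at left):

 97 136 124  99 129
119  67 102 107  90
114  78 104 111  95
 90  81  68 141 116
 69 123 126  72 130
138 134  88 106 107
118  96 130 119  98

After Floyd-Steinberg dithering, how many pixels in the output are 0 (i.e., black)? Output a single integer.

(0,0): OLD=97 → NEW=0, ERR=97
(0,1): OLD=2855/16 → NEW=255, ERR=-1225/16
(0,2): OLD=23169/256 → NEW=0, ERR=23169/256
(0,3): OLD=567687/4096 → NEW=255, ERR=-476793/4096
(0,4): OLD=5116593/65536 → NEW=0, ERR=5116593/65536
(1,0): OLD=34549/256 → NEW=255, ERR=-30731/256
(1,1): OLD=27827/2048 → NEW=0, ERR=27827/2048
(1,2): OLD=7183791/65536 → NEW=0, ERR=7183791/65536
(1,3): OLD=36405443/262144 → NEW=255, ERR=-30441277/262144
(1,4): OLD=236215529/4194304 → NEW=0, ERR=236215529/4194304
(2,0): OLD=2589793/32768 → NEW=0, ERR=2589793/32768
(2,1): OLD=136182587/1048576 → NEW=255, ERR=-131204293/1048576
(2,2): OLD=1050055793/16777216 → NEW=0, ERR=1050055793/16777216
(2,3): OLD=32079154371/268435456 → NEW=0, ERR=32079154371/268435456
(2,4): OLD=676993075349/4294967296 → NEW=255, ERR=-418223585131/4294967296
(3,0): OLD=1530703441/16777216 → NEW=0, ERR=1530703441/16777216
(3,1): OLD=13218996989/134217728 → NEW=0, ERR=13218996989/134217728
(3,2): OLD=623777361519/4294967296 → NEW=255, ERR=-471439298961/4294967296
(3,3): OLD=996230875543/8589934592 → NEW=0, ERR=996230875543/8589934592
(3,4): OLD=19760831820115/137438953472 → NEW=255, ERR=-15286101315245/137438953472
(4,0): OLD=249061500319/2147483648 → NEW=0, ERR=249061500319/2147483648
(4,1): OLD=13031938345247/68719476736 → NEW=255, ERR=-4491528222433/68719476736
(4,2): OLD=100060291097265/1099511627776 → NEW=0, ERR=100060291097265/1099511627776
(4,3): OLD=2117092301126431/17592186044416 → NEW=0, ERR=2117092301126431/17592186044416
(4,4): OLD=43668569071625561/281474976710656 → NEW=255, ERR=-28107549989591719/281474976710656
(5,0): OLD=178107860016829/1099511627776 → NEW=255, ERR=-102267605066051/1099511627776
(5,1): OLD=854928899074935/8796093022208 → NEW=0, ERR=854928899074935/8796093022208
(5,2): OLD=49945071503804463/281474976710656 → NEW=255, ERR=-21831047557412817/281474976710656
(5,3): OLD=108806099060405505/1125899906842624 → NEW=0, ERR=108806099060405505/1125899906842624
(5,4): OLD=2262526241417668027/18014398509481984 → NEW=0, ERR=2262526241417668027/18014398509481984
(6,0): OLD=15081106120511469/140737488355328 → NEW=0, ERR=15081106120511469/140737488355328
(6,1): OLD=688596024197570275/4503599627370496 → NEW=255, ERR=-459821880781906205/4503599627370496
(6,2): OLD=6145647039915495665/72057594037927936 → NEW=0, ERR=6145647039915495665/72057594037927936
(6,3): OLD=236596706749267356571/1152921504606846976 → NEW=255, ERR=-57398276925478622309/1152921504606846976
(6,4): OLD=2241418823436694707965/18446744073709551616 → NEW=0, ERR=2241418823436694707965/18446744073709551616
Output grid:
  Row 0: .#.#.  (3 black, running=3)
  Row 1: #..#.  (3 black, running=6)
  Row 2: .#..#  (3 black, running=9)
  Row 3: ..#.#  (3 black, running=12)
  Row 4: .#..#  (3 black, running=15)
  Row 5: #.#..  (3 black, running=18)
  Row 6: .#.#.  (3 black, running=21)

Answer: 21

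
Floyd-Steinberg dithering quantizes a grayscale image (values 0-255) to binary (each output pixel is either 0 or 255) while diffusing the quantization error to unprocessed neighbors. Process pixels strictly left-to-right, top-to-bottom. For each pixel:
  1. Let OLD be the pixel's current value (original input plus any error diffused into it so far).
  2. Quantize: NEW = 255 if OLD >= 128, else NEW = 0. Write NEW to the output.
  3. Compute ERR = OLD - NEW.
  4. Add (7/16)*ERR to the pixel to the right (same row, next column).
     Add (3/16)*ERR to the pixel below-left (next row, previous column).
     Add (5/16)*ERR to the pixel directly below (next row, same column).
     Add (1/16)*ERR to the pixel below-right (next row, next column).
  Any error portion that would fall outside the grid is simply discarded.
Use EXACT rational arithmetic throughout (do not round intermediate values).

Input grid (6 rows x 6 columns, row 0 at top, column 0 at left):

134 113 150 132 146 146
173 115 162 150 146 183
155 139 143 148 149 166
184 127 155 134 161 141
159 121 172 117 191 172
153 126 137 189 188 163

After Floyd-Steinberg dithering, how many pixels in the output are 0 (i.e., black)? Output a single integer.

(0,0): OLD=134 → NEW=255, ERR=-121
(0,1): OLD=961/16 → NEW=0, ERR=961/16
(0,2): OLD=45127/256 → NEW=255, ERR=-20153/256
(0,3): OLD=399601/4096 → NEW=0, ERR=399601/4096
(0,4): OLD=12365463/65536 → NEW=255, ERR=-4346217/65536
(0,5): OLD=122668577/1048576 → NEW=0, ERR=122668577/1048576
(1,0): OLD=37491/256 → NEW=255, ERR=-27789/256
(1,1): OLD=130981/2048 → NEW=0, ERR=130981/2048
(1,2): OLD=12283145/65536 → NEW=255, ERR=-4428535/65536
(1,3): OLD=35014229/262144 → NEW=255, ERR=-31832491/262144
(1,4): OLD=1680770015/16777216 → NEW=0, ERR=1680770015/16777216
(1,5): OLD=69589933161/268435456 → NEW=255, ERR=1138891881/268435456
(2,0): OLD=4360423/32768 → NEW=255, ERR=-3995417/32768
(2,1): OLD=90373597/1048576 → NEW=0, ERR=90373597/1048576
(2,2): OLD=2362546647/16777216 → NEW=255, ERR=-1915643433/16777216
(2,3): OLD=10020575711/134217728 → NEW=0, ERR=10020575711/134217728
(2,4): OLD=885519993117/4294967296 → NEW=255, ERR=-209696667363/4294967296
(2,5): OLD=10460944940955/68719476736 → NEW=255, ERR=-7062521626725/68719476736
(3,0): OLD=2718861815/16777216 → NEW=255, ERR=-1559328265/16777216
(3,1): OLD=11306654507/134217728 → NEW=0, ERR=11306654507/134217728
(3,2): OLD=188505178609/1073741824 → NEW=255, ERR=-85298986511/1073741824
(3,3): OLD=7303835653139/68719476736 → NEW=0, ERR=7303835653139/68719476736
(3,4): OLD=97657729069363/549755813888 → NEW=255, ERR=-42530003472077/549755813888
(3,5): OLD=633197053335325/8796093022208 → NEW=0, ERR=633197053335325/8796093022208
(4,0): OLD=312996732953/2147483648 → NEW=255, ERR=-234611597287/2147483648
(4,1): OLD=2708391585093/34359738368 → NEW=0, ERR=2708391585093/34359738368
(4,2): OLD=227438320552255/1099511627776 → NEW=255, ERR=-52937144530625/1099511627776
(4,3): OLD=1929506424713691/17592186044416 → NEW=0, ERR=1929506424713691/17592186044416
(4,4): OLD=66132429216414347/281474976710656 → NEW=255, ERR=-5643689844802933/281474976710656
(4,5): OLD=814649473750053357/4503599627370496 → NEW=255, ERR=-333768431229423123/4503599627370496
(5,0): OLD=73468886497183/549755813888 → NEW=255, ERR=-66718846044257/549755813888
(5,1): OLD=1436961679188879/17592186044416 → NEW=0, ERR=1436961679188879/17592186044416
(5,2): OLD=25780523883470357/140737488355328 → NEW=255, ERR=-10107535647138283/140737488355328
(5,3): OLD=833552365955934263/4503599627370496 → NEW=255, ERR=-314865539023542217/4503599627370496
(5,4): OLD=1297990258677482167/9007199254740992 → NEW=255, ERR=-998845551281470793/9007199254740992
(5,5): OLD=12980574410066286499/144115188075855872 → NEW=0, ERR=12980574410066286499/144115188075855872
Output grid:
  Row 0: #.#.#.  (3 black, running=3)
  Row 1: #.##.#  (2 black, running=5)
  Row 2: #.#.##  (2 black, running=7)
  Row 3: #.#.#.  (3 black, running=10)
  Row 4: #.#.##  (2 black, running=12)
  Row 5: #.###.  (2 black, running=14)

Answer: 14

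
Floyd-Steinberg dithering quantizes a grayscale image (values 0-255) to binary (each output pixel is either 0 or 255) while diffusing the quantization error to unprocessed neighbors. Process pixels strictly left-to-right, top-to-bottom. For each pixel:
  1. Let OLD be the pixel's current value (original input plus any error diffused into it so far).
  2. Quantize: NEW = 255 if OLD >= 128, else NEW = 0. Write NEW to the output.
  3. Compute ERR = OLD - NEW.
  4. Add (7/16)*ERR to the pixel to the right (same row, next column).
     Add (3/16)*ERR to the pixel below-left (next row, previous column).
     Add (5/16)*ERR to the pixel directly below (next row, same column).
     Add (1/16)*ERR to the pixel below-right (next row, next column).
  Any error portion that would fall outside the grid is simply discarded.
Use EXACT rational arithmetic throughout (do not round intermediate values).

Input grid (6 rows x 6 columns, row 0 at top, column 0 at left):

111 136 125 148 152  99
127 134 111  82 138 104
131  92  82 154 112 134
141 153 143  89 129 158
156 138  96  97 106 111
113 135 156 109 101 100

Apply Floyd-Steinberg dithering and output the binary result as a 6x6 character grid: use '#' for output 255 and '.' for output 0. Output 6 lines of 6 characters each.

(0,0): OLD=111 → NEW=0, ERR=111
(0,1): OLD=2953/16 → NEW=255, ERR=-1127/16
(0,2): OLD=24111/256 → NEW=0, ERR=24111/256
(0,3): OLD=774985/4096 → NEW=255, ERR=-269495/4096
(0,4): OLD=8075007/65536 → NEW=0, ERR=8075007/65536
(0,5): OLD=160334073/1048576 → NEW=255, ERR=-107052807/1048576
(1,0): OLD=38011/256 → NEW=255, ERR=-27269/256
(1,1): OLD=184285/2048 → NEW=0, ERR=184285/2048
(1,2): OLD=10686369/65536 → NEW=255, ERR=-6025311/65536
(1,3): OLD=13160973/262144 → NEW=0, ERR=13160973/262144
(1,4): OLD=2939614471/16777216 → NEW=255, ERR=-1338575609/16777216
(1,5): OLD=12050235393/268435456 → NEW=0, ERR=12050235393/268435456
(2,0): OLD=3754703/32768 → NEW=0, ERR=3754703/32768
(2,1): OLD=153463637/1048576 → NEW=255, ERR=-113923243/1048576
(2,2): OLD=348529727/16777216 → NEW=0, ERR=348529727/16777216
(2,3): OLD=21216036615/134217728 → NEW=255, ERR=-13009484025/134217728
(2,4): OLD=241445054613/4294967296 → NEW=0, ERR=241445054613/4294967296
(2,5): OLD=11519868740451/68719476736 → NEW=255, ERR=-6003597827229/68719476736
(3,0): OLD=2624570207/16777216 → NEW=255, ERR=-1653619873/16777216
(3,1): OLD=11674711667/134217728 → NEW=0, ERR=11674711667/134217728
(3,2): OLD=174571852617/1073741824 → NEW=255, ERR=-99232312503/1073741824
(3,3): OLD=2069570009371/68719476736 → NEW=0, ERR=2069570009371/68719476736
(3,4): OLD=75483972557627/549755813888 → NEW=255, ERR=-64703759983813/549755813888
(3,5): OLD=727617431523477/8796093022208 → NEW=0, ERR=727617431523477/8796093022208
(4,0): OLD=303886789169/2147483648 → NEW=255, ERR=-243721541071/2147483648
(4,1): OLD=3162512821885/34359738368 → NEW=0, ERR=3162512821885/34359738368
(4,2): OLD=130260118173543/1099511627776 → NEW=0, ERR=130260118173543/1099511627776
(4,3): OLD=2293992026366883/17592186044416 → NEW=255, ERR=-2192015414959197/17592186044416
(4,4): OLD=9035152540744915/281474976710656 → NEW=0, ERR=9035152540744915/281474976710656
(4,5): OLD=646436090355383525/4503599627370496 → NEW=255, ERR=-501981814624092955/4503599627370496
(5,0): OLD=52112222149319/549755813888 → NEW=0, ERR=52112222149319/549755813888
(5,1): OLD=3876513203080503/17592186044416 → NEW=255, ERR=-609494238245577/17592186044416
(5,2): OLD=22553803236477133/140737488355328 → NEW=255, ERR=-13334256294131507/140737488355328
(5,3): OLD=189303585943468959/4503599627370496 → NEW=0, ERR=189303585943468959/4503599627370496
(5,4): OLD=907331614074095519/9007199254740992 → NEW=0, ERR=907331614074095519/9007199254740992
(5,5): OLD=16032146841167163563/144115188075855872 → NEW=0, ERR=16032146841167163563/144115188075855872
Row 0: .#.#.#
Row 1: #.#.#.
Row 2: .#.#.#
Row 3: #.#.#.
Row 4: #..#.#
Row 5: .##...

Answer: .#.#.#
#.#.#.
.#.#.#
#.#.#.
#..#.#
.##...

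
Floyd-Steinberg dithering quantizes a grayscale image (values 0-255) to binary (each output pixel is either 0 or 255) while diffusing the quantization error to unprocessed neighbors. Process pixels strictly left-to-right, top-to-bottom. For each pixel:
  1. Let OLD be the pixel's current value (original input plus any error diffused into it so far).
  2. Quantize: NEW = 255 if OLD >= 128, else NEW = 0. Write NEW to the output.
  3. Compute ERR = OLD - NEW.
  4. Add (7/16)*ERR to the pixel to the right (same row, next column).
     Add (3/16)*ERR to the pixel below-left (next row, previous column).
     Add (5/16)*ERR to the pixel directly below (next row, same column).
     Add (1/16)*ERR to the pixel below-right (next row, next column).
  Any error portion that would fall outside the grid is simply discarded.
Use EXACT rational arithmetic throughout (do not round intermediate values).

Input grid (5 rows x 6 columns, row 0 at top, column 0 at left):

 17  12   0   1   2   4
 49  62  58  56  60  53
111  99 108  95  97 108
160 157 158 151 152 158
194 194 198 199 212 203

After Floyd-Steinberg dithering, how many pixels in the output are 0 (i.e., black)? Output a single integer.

(0,0): OLD=17 → NEW=0, ERR=17
(0,1): OLD=311/16 → NEW=0, ERR=311/16
(0,2): OLD=2177/256 → NEW=0, ERR=2177/256
(0,3): OLD=19335/4096 → NEW=0, ERR=19335/4096
(0,4): OLD=266417/65536 → NEW=0, ERR=266417/65536
(0,5): OLD=6059223/1048576 → NEW=0, ERR=6059223/1048576
(1,0): OLD=14837/256 → NEW=0, ERR=14837/256
(1,1): OLD=196787/2048 → NEW=0, ERR=196787/2048
(1,2): OLD=6867887/65536 → NEW=0, ERR=6867887/65536
(1,3): OLD=27424707/262144 → NEW=0, ERR=27424707/262144
(1,4): OLD=1818965545/16777216 → NEW=0, ERR=1818965545/16777216
(1,5): OLD=27512778575/268435456 → NEW=0, ERR=27512778575/268435456
(2,0): OLD=4821089/32768 → NEW=255, ERR=-3534751/32768
(2,1): OLD=110210363/1048576 → NEW=0, ERR=110210363/1048576
(2,2): OLD=3562694257/16777216 → NEW=255, ERR=-715495823/16777216
(2,3): OLD=18241939753/134217728 → NEW=255, ERR=-15983580887/134217728
(2,4): OLD=448980174587/4294967296 → NEW=0, ERR=448980174587/4294967296
(2,5): OLD=13231242175117/68719476736 → NEW=255, ERR=-4292224392563/68719476736
(3,0): OLD=2449425489/16777216 → NEW=255, ERR=-1828764591/16777216
(3,1): OLD=17101781757/134217728 → NEW=0, ERR=17101781757/134217728
(3,2): OLD=198275619783/1073741824 → NEW=255, ERR=-75528545337/1073741824
(3,3): OLD=6868242368853/68719476736 → NEW=0, ERR=6868242368853/68719476736
(3,4): OLD=115030805689525/549755813888 → NEW=255, ERR=-25156926851915/549755813888
(3,5): OLD=1099464696190075/8796093022208 → NEW=0, ERR=1099464696190075/8796093022208
(4,0): OLD=394766589343/2147483648 → NEW=255, ERR=-152841740897/2147483648
(4,1): OLD=6276786458003/34359738368 → NEW=255, ERR=-2484946825837/34359738368
(4,2): OLD=188105751596233/1099511627776 → NEW=255, ERR=-92269713486647/1099511627776
(4,3): OLD=3176133626403917/17592186044416 → NEW=255, ERR=-1309873814922163/17592186044416
(4,4): OLD=54833528285464349/281474976710656 → NEW=255, ERR=-16942590775752931/281474976710656
(4,5): OLD=958666593768171691/4503599627370496 → NEW=255, ERR=-189751311211304789/4503599627370496
Output grid:
  Row 0: ......  (6 black, running=6)
  Row 1: ......  (6 black, running=12)
  Row 2: #.##.#  (2 black, running=14)
  Row 3: #.#.#.  (3 black, running=17)
  Row 4: ######  (0 black, running=17)

Answer: 17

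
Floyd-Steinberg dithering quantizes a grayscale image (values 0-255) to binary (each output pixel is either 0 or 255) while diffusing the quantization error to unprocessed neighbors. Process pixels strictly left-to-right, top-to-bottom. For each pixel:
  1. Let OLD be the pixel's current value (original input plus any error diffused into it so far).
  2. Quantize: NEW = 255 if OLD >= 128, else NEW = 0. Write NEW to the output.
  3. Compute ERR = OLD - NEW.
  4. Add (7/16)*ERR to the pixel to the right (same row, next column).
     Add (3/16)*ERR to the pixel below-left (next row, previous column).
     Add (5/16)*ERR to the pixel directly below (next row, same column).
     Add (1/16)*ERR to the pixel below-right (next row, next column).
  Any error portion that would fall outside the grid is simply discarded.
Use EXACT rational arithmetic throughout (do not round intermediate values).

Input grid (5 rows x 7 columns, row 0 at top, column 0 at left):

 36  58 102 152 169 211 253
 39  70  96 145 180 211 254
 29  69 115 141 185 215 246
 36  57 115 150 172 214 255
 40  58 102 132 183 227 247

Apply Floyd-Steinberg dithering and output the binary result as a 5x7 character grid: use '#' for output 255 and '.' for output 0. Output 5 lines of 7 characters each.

(0,0): OLD=36 → NEW=0, ERR=36
(0,1): OLD=295/4 → NEW=0, ERR=295/4
(0,2): OLD=8593/64 → NEW=255, ERR=-7727/64
(0,3): OLD=101559/1024 → NEW=0, ERR=101559/1024
(0,4): OLD=3479809/16384 → NEW=255, ERR=-698111/16384
(0,5): OLD=50425607/262144 → NEW=255, ERR=-16421113/262144
(0,6): OLD=946211121/4194304 → NEW=255, ERR=-123336399/4194304
(1,0): OLD=4101/64 → NEW=0, ERR=4101/64
(1,1): OLD=51555/512 → NEW=0, ERR=51555/512
(1,2): OLD=2056671/16384 → NEW=0, ERR=2056671/16384
(1,3): OLD=14114963/65536 → NEW=255, ERR=-2596717/65536
(1,4): OLD=603153529/4194304 → NEW=255, ERR=-466393991/4194304
(1,5): OLD=4516398857/33554432 → NEW=255, ERR=-4039981303/33554432
(1,6): OLD=101049984103/536870912 → NEW=255, ERR=-35852098457/536870912
(2,0): OLD=556273/8192 → NEW=0, ERR=556273/8192
(2,1): OLD=41344427/262144 → NEW=255, ERR=-25502293/262144
(2,2): OLD=463598145/4194304 → NEW=0, ERR=463598145/4194304
(2,3): OLD=5501956601/33554432 → NEW=255, ERR=-3054423559/33554432
(2,4): OLD=22917465577/268435456 → NEW=0, ERR=22917465577/268435456
(2,5): OLD=1677227224899/8589934592 → NEW=255, ERR=-513206096061/8589934592
(2,6): OLD=26315136791557/137438953472 → NEW=255, ERR=-8731796343803/137438953472
(3,0): OLD=163491745/4194304 → NEW=0, ERR=163491745/4194304
(3,1): OLD=2302535117/33554432 → NEW=0, ERR=2302535117/33554432
(3,2): OLD=41987131159/268435456 → NEW=255, ERR=-26463910121/268435456
(3,3): OLD=108810864801/1073741824 → NEW=0, ERR=108810864801/1073741824
(3,4): OLD=31078152199073/137438953472 → NEW=255, ERR=-3968780936287/137438953472
(3,5): OLD=193645687896627/1099511627776 → NEW=255, ERR=-86729777186253/1099511627776
(3,6): OLD=3463936766974381/17592186044416 → NEW=255, ERR=-1022070674351699/17592186044416
(4,0): OLD=34922111631/536870912 → NEW=0, ERR=34922111631/536870912
(4,1): OLD=789017279747/8589934592 → NEW=0, ERR=789017279747/8589934592
(4,2): OLD=18508578338189/137438953472 → NEW=255, ERR=-16538354797171/137438953472
(4,3): OLD=109342837417247/1099511627776 → NEW=0, ERR=109342837417247/1099511627776
(4,4): OLD=1838625832297421/8796093022208 → NEW=255, ERR=-404377888365619/8796093022208
(4,5): OLD=47720931118400173/281474976710656 → NEW=255, ERR=-24055187942817107/281474976710656
(4,6): OLD=840034315452976075/4503599627370496 → NEW=255, ERR=-308383589526500405/4503599627370496
Row 0: ..#.###
Row 1: ...####
Row 2: .#.#.##
Row 3: ..#.###
Row 4: ..#.###

Answer: ..#.###
...####
.#.#.##
..#.###
..#.###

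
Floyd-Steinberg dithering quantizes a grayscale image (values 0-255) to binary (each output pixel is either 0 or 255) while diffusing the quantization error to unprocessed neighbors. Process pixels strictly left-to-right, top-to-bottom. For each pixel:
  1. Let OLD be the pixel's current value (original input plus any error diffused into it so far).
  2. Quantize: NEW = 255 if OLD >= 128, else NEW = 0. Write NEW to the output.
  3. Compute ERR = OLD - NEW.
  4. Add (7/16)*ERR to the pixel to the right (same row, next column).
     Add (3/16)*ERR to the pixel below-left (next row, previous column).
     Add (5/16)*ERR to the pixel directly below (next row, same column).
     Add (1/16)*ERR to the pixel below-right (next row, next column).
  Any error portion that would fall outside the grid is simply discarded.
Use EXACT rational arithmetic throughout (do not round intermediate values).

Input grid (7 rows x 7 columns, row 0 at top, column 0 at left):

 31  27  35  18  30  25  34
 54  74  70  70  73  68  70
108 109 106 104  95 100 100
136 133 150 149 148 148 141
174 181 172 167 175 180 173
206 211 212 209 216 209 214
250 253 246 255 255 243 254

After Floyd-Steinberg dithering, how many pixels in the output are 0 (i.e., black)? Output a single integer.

(0,0): OLD=31 → NEW=0, ERR=31
(0,1): OLD=649/16 → NEW=0, ERR=649/16
(0,2): OLD=13503/256 → NEW=0, ERR=13503/256
(0,3): OLD=168249/4096 → NEW=0, ERR=168249/4096
(0,4): OLD=3143823/65536 → NEW=0, ERR=3143823/65536
(0,5): OLD=48221161/1048576 → NEW=0, ERR=48221161/1048576
(0,6): OLD=907973471/16777216 → NEW=0, ERR=907973471/16777216
(1,0): OLD=18251/256 → NEW=0, ERR=18251/256
(1,1): OLD=265613/2048 → NEW=255, ERR=-256627/2048
(1,2): OLD=2745873/65536 → NEW=0, ERR=2745873/65536
(1,3): OLD=29742397/262144 → NEW=0, ERR=29742397/262144
(1,4): OLD=2496764951/16777216 → NEW=255, ERR=-1781425129/16777216
(1,5): OLD=6585033543/134217728 → NEW=0, ERR=6585033543/134217728
(1,6): OLD=238910337609/2147483648 → NEW=0, ERR=238910337609/2147483648
(2,0): OLD=3499103/32768 → NEW=0, ERR=3499103/32768
(2,1): OLD=135131781/1048576 → NEW=255, ERR=-132255099/1048576
(2,2): OLD=1297784783/16777216 → NEW=0, ERR=1297784783/16777216
(2,3): OLD=20939008023/134217728 → NEW=255, ERR=-13286512617/134217728
(2,4): OLD=37365780487/1073741824 → NEW=0, ERR=37365780487/1073741824
(2,5): OLD=4974606043373/34359738368 → NEW=255, ERR=-3787127240467/34359738368
(2,6): OLD=49264286301259/549755813888 → NEW=0, ERR=49264286301259/549755813888
(3,0): OLD=2444792559/16777216 → NEW=255, ERR=-1833397521/16777216
(3,1): OLD=8986310083/134217728 → NEW=0, ERR=8986310083/134217728
(3,2): OLD=190074959289/1073741824 → NEW=255, ERR=-83729205831/1073741824
(3,3): OLD=409347782623/4294967296 → NEW=0, ERR=409347782623/4294967296
(3,4): OLD=95503132208879/549755813888 → NEW=255, ERR=-44684600332561/549755813888
(3,5): OLD=426491762117309/4398046511104 → NEW=0, ERR=426491762117309/4398046511104
(3,6): OLD=14393254429142371/70368744177664 → NEW=255, ERR=-3550775336161949/70368744177664
(4,0): OLD=327285184161/2147483648 → NEW=255, ERR=-220323146079/2147483648
(4,1): OLD=4658705311021/34359738368 → NEW=255, ERR=-4103027972819/34359738368
(4,2): OLD=64564973410243/549755813888 → NEW=0, ERR=64564973410243/549755813888
(4,3): OLD=1002980887538001/4398046511104 → NEW=255, ERR=-118520972793519/4398046511104
(4,4): OLD=5698073411996003/35184372088832 → NEW=255, ERR=-3273941470656157/35184372088832
(4,5): OLD=174574188760817187/1125899906842624 → NEW=255, ERR=-112530287484051933/1125899906842624
(4,6): OLD=2153898793961094885/18014398509481984 → NEW=0, ERR=2153898793961094885/18014398509481984
(5,0): OLD=83314762056151/549755813888 → NEW=255, ERR=-56872970485289/549755813888
(5,1): OLD=633457395648925/4398046511104 → NEW=255, ERR=-488044464682595/4398046511104
(5,2): OLD=6601855475197467/35184372088832 → NEW=255, ERR=-2370159407454693/35184372088832
(5,3): OLD=45317459693708839/281474976710656 → NEW=255, ERR=-26458659367508441/281474976710656
(5,4): OLD=2258504748965590413/18014398509481984 → NEW=0, ERR=2258504748965590413/18014398509481984
(5,5): OLD=35916348604325032509/144115188075855872 → NEW=255, ERR=-833024355018214851/144115188075855872
(5,6): OLD=559371308447088149747/2305843009213693952 → NEW=255, ERR=-28618658902403808013/2305843009213693952
(6,0): OLD=13853133830956655/70368744177664 → NEW=255, ERR=-4090895934347665/70368744177664
(6,1): OLD=195672151049297467/1125899906842624 → NEW=255, ERR=-91432325195571653/1125899906842624
(6,2): OLD=2969846956401970001/18014398509481984 → NEW=255, ERR=-1623824663515935919/18014398509481984
(6,3): OLD=29613597453376105295/144115188075855872 → NEW=255, ERR=-7135775505967142065/144115188075855872
(6,4): OLD=76541727763140826685/288230376151711744 → NEW=255, ERR=3042981844454331965/288230376151711744
(6,5): OLD=9272115285871211636161/36893488147419103232 → NEW=255, ERR=-135724191720659687999/36893488147419103232
(6,6): OLD=146482319541989650075959/590295810358705651712 → NEW=255, ERR=-4043112099480291110601/590295810358705651712
Output grid:
  Row 0: .......  (7 black, running=7)
  Row 1: .#..#..  (5 black, running=12)
  Row 2: .#.#.#.  (4 black, running=16)
  Row 3: #.#.#.#  (3 black, running=19)
  Row 4: ##.###.  (2 black, running=21)
  Row 5: ####.##  (1 black, running=22)
  Row 6: #######  (0 black, running=22)

Answer: 22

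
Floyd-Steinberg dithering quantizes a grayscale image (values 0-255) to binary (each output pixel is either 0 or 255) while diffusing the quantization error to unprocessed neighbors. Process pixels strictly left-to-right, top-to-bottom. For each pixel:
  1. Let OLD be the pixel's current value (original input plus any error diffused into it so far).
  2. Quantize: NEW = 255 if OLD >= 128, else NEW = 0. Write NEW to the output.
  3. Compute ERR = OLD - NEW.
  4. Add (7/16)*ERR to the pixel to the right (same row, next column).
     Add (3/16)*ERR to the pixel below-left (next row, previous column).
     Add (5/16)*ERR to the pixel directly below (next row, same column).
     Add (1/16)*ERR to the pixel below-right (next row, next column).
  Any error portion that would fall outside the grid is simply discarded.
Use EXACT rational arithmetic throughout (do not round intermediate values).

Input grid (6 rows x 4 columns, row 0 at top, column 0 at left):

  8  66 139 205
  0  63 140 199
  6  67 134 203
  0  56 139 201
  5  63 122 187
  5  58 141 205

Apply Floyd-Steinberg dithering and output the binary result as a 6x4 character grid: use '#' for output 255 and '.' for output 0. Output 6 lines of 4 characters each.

Answer: ..##
..#.
..##
..#.
..##
...#

Derivation:
(0,0): OLD=8 → NEW=0, ERR=8
(0,1): OLD=139/2 → NEW=0, ERR=139/2
(0,2): OLD=5421/32 → NEW=255, ERR=-2739/32
(0,3): OLD=85787/512 → NEW=255, ERR=-44773/512
(1,0): OLD=497/32 → NEW=0, ERR=497/32
(1,1): OLD=19447/256 → NEW=0, ERR=19447/256
(1,2): OLD=1101283/8192 → NEW=255, ERR=-987677/8192
(1,3): OLD=14886565/131072 → NEW=0, ERR=14886565/131072
(2,0): OLD=102797/4096 → NEW=0, ERR=102797/4096
(2,1): OLD=10496703/131072 → NEW=0, ERR=10496703/131072
(2,2): OLD=41262211/262144 → NEW=255, ERR=-25584509/262144
(2,3): OLD=789612135/4194304 → NEW=255, ERR=-279935385/4194304
(3,0): OLD=47937629/2097152 → NEW=0, ERR=47937629/2097152
(3,1): OLD=2492951683/33554432 → NEW=0, ERR=2492951683/33554432
(3,2): OLD=71670339517/536870912 → NEW=255, ERR=-65231743043/536870912
(3,3): OLD=1038398930859/8589934592 → NEW=0, ERR=1038398930859/8589934592
(4,0): OLD=13998219929/536870912 → NEW=0, ERR=13998219929/536870912
(4,1): OLD=327583178667/4294967296 → NEW=0, ERR=327583178667/4294967296
(4,2): OLD=19888569804907/137438953472 → NEW=255, ERR=-15158363330453/137438953472
(4,3): OLD=371481393724765/2199023255552 → NEW=255, ERR=-189269536440995/2199023255552
(5,0): OLD=1886275716841/68719476736 → NEW=0, ERR=1886275716841/68719476736
(5,1): OLD=164472971754975/2199023255552 → NEW=0, ERR=164472971754975/2199023255552
(5,2): OLD=140611005579013/1099511627776 → NEW=0, ERR=140611005579013/1099511627776
(5,3): OLD=7992468860824519/35184372088832 → NEW=255, ERR=-979546021827641/35184372088832
Row 0: ..##
Row 1: ..#.
Row 2: ..##
Row 3: ..#.
Row 4: ..##
Row 5: ...#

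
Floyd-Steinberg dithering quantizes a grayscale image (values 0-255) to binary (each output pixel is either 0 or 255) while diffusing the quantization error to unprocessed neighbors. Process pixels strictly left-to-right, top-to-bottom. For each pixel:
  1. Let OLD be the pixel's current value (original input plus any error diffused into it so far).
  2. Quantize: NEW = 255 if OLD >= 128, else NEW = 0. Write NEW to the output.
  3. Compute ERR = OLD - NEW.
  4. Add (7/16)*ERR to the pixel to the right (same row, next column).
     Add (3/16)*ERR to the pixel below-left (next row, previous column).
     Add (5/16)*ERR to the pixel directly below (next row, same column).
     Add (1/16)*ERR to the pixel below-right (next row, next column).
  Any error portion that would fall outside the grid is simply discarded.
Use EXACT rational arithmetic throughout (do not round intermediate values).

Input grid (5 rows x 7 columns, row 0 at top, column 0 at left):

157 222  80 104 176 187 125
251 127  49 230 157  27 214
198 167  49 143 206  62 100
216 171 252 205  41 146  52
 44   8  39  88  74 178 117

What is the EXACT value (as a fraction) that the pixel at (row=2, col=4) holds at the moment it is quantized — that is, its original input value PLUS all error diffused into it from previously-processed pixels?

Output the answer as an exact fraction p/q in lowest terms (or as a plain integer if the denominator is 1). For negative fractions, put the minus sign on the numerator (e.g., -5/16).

(0,0): OLD=157 → NEW=255, ERR=-98
(0,1): OLD=1433/8 → NEW=255, ERR=-607/8
(0,2): OLD=5991/128 → NEW=0, ERR=5991/128
(0,3): OLD=254929/2048 → NEW=0, ERR=254929/2048
(0,4): OLD=7551671/32768 → NEW=255, ERR=-804169/32768
(0,5): OLD=92412673/524288 → NEW=255, ERR=-41280767/524288
(0,6): OLD=759610631/8388608 → NEW=0, ERR=759610631/8388608
(1,0): OLD=26387/128 → NEW=255, ERR=-6253/128
(1,1): OLD=86597/1024 → NEW=0, ERR=86597/1024
(1,2): OLD=3906665/32768 → NEW=0, ERR=3906665/32768
(1,3): OLD=41862101/131072 → NEW=255, ERR=8438741/131072
(1,4): OLD=1430382207/8388608 → NEW=255, ERR=-708712833/8388608
(1,5): OLD=-1283303953/67108864 → NEW=0, ERR=-1283303953/67108864
(1,6): OLD=245898109729/1073741824 → NEW=255, ERR=-27906055391/1073741824
(2,0): OLD=3253703/16384 → NEW=255, ERR=-924217/16384
(2,1): OLD=98591805/524288 → NEW=255, ERR=-35101635/524288
(2,2): OLD=623466103/8388608 → NEW=0, ERR=623466103/8388608
(2,3): OLD=12565881343/67108864 → NEW=255, ERR=-4546878977/67108864
(2,4): OLD=80742436559/536870912 → NEW=255, ERR=-56159646001/536870912
Target (2,4): original=206, with diffused error = 80742436559/536870912

Answer: 80742436559/536870912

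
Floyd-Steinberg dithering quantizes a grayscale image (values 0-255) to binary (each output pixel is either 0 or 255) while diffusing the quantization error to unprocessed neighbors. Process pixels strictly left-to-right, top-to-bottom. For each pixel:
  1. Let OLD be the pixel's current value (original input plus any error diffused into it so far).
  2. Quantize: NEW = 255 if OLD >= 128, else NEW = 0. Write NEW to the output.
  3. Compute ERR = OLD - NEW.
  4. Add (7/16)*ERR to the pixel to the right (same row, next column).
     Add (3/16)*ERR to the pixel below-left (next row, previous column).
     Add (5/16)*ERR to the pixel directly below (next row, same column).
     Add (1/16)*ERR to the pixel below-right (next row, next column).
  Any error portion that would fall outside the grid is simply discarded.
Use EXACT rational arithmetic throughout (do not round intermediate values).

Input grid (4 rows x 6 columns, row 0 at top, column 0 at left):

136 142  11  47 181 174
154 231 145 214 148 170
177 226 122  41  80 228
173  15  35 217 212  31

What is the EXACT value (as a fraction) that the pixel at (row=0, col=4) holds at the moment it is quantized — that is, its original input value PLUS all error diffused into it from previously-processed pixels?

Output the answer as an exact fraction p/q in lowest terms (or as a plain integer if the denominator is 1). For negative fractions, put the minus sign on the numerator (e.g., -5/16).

(0,0): OLD=136 → NEW=255, ERR=-119
(0,1): OLD=1439/16 → NEW=0, ERR=1439/16
(0,2): OLD=12889/256 → NEW=0, ERR=12889/256
(0,3): OLD=282735/4096 → NEW=0, ERR=282735/4096
(0,4): OLD=13841161/65536 → NEW=255, ERR=-2870519/65536
Target (0,4): original=181, with diffused error = 13841161/65536

Answer: 13841161/65536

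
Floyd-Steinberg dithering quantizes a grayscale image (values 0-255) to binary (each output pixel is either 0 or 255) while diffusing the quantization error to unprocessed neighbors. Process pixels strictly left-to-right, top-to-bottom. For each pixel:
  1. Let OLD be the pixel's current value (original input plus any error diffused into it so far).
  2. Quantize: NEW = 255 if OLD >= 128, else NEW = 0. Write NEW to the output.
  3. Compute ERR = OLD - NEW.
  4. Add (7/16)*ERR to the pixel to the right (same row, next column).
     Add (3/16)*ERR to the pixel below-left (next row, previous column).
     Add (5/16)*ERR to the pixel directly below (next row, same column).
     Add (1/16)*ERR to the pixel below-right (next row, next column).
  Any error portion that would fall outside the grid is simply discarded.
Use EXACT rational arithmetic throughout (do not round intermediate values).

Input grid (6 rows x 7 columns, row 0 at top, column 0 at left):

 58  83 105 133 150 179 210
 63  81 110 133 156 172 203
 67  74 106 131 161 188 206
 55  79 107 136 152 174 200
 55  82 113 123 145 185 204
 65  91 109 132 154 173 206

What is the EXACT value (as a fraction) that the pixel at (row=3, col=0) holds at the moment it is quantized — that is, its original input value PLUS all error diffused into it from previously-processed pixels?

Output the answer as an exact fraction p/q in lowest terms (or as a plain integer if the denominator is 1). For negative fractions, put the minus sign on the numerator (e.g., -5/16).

Answer: 806045893/8388608

Derivation:
(0,0): OLD=58 → NEW=0, ERR=58
(0,1): OLD=867/8 → NEW=0, ERR=867/8
(0,2): OLD=19509/128 → NEW=255, ERR=-13131/128
(0,3): OLD=180467/2048 → NEW=0, ERR=180467/2048
(0,4): OLD=6178469/32768 → NEW=255, ERR=-2177371/32768
(0,5): OLD=78605955/524288 → NEW=255, ERR=-55087485/524288
(0,6): OLD=1375995285/8388608 → NEW=255, ERR=-763099755/8388608
(1,0): OLD=12985/128 → NEW=0, ERR=12985/128
(1,1): OLD=147087/1024 → NEW=255, ERR=-114033/1024
(1,2): OLD=1720891/32768 → NEW=0, ERR=1720891/32768
(1,3): OLD=21580063/131072 → NEW=255, ERR=-11843297/131072
(1,4): OLD=683757949/8388608 → NEW=0, ERR=683757949/8388608
(1,5): OLD=10309024909/67108864 → NEW=255, ERR=-6803735411/67108864
(1,6): OLD=132768254115/1073741824 → NEW=0, ERR=132768254115/1073741824
(2,0): OLD=1275029/16384 → NEW=0, ERR=1275029/16384
(2,1): OLD=46889271/524288 → NEW=0, ERR=46889271/524288
(2,2): OLD=1154584165/8388608 → NEW=255, ERR=-984510875/8388608
(2,3): OLD=4696456573/67108864 → NEW=0, ERR=4696456573/67108864
(2,4): OLD=103311486669/536870912 → NEW=255, ERR=-33590595891/536870912
(2,5): OLD=2701074011055/17179869184 → NEW=255, ERR=-1679792630865/17179869184
(2,6): OLD=53746004478393/274877906944 → NEW=255, ERR=-16347861792327/274877906944
(3,0): OLD=806045893/8388608 → NEW=0, ERR=806045893/8388608
Target (3,0): original=55, with diffused error = 806045893/8388608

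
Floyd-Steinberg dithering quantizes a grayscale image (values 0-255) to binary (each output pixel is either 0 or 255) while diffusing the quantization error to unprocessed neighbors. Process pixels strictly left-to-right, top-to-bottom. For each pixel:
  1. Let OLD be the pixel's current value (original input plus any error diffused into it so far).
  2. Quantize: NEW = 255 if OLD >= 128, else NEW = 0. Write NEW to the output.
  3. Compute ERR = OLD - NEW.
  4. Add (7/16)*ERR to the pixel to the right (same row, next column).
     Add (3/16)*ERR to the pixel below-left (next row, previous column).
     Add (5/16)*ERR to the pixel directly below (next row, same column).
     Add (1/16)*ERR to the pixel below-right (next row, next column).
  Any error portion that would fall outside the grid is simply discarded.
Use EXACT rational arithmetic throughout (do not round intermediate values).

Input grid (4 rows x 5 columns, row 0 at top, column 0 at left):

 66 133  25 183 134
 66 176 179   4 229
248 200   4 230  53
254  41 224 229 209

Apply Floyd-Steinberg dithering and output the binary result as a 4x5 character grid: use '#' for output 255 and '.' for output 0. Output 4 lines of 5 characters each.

Answer: .#.#.
.#..#
##.#.
#.###

Derivation:
(0,0): OLD=66 → NEW=0, ERR=66
(0,1): OLD=1295/8 → NEW=255, ERR=-745/8
(0,2): OLD=-2015/128 → NEW=0, ERR=-2015/128
(0,3): OLD=360679/2048 → NEW=255, ERR=-161561/2048
(0,4): OLD=3259985/32768 → NEW=0, ERR=3259985/32768
(1,0): OLD=8853/128 → NEW=0, ERR=8853/128
(1,1): OLD=182611/1024 → NEW=255, ERR=-78509/1024
(1,2): OLD=3929743/32768 → NEW=0, ERR=3929743/32768
(1,3): OLD=6486147/131072 → NEW=0, ERR=6486147/131072
(1,4): OLD=580510633/2097152 → NEW=255, ERR=45736873/2097152
(2,0): OLD=4181825/16384 → NEW=255, ERR=3905/16384
(2,1): OLD=106406427/524288 → NEW=255, ERR=-27287013/524288
(2,2): OLD=194561937/8388608 → NEW=0, ERR=194561937/8388608
(2,3): OLD=35862434723/134217728 → NEW=255, ERR=1636914083/134217728
(2,4): OLD=146552645813/2147483648 → NEW=0, ERR=146552645813/2147483648
(3,0): OLD=2049470193/8388608 → NEW=255, ERR=-89624847/8388608
(3,1): OLD=1639138525/67108864 → NEW=0, ERR=1639138525/67108864
(3,2): OLD=517474498383/2147483648 → NEW=255, ERR=-30133831857/2147483648
(3,3): OLD=1034732772903/4294967296 → NEW=255, ERR=-60483887577/4294967296
(3,4): OLD=15456891133571/68719476736 → NEW=255, ERR=-2066575434109/68719476736
Row 0: .#.#.
Row 1: .#..#
Row 2: ##.#.
Row 3: #.###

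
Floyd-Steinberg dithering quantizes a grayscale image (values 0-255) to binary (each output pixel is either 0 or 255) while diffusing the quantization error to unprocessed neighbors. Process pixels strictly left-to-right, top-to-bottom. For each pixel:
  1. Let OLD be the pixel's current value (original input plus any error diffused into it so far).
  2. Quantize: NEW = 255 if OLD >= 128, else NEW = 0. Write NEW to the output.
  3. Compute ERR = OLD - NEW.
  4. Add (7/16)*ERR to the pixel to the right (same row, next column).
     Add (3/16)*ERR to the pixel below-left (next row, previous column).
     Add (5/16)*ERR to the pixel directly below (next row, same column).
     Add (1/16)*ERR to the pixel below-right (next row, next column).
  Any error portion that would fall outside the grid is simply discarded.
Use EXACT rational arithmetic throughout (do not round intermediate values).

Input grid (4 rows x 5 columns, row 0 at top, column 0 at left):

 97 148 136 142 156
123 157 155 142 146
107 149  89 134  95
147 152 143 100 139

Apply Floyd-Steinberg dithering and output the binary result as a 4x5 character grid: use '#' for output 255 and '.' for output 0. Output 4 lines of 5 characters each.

(0,0): OLD=97 → NEW=0, ERR=97
(0,1): OLD=3047/16 → NEW=255, ERR=-1033/16
(0,2): OLD=27585/256 → NEW=0, ERR=27585/256
(0,3): OLD=774727/4096 → NEW=255, ERR=-269753/4096
(0,4): OLD=8335345/65536 → NEW=0, ERR=8335345/65536
(1,0): OLD=36149/256 → NEW=255, ERR=-29131/256
(1,1): OLD=232051/2048 → NEW=0, ERR=232051/2048
(1,2): OLD=14539887/65536 → NEW=255, ERR=-2171793/65536
(1,3): OLD=36045699/262144 → NEW=255, ERR=-30801021/262144
(1,4): OLD=546203945/4194304 → NEW=255, ERR=-523343575/4194304
(2,0): OLD=3037089/32768 → NEW=0, ERR=3037089/32768
(2,1): OLD=221912315/1048576 → NEW=255, ERR=-45474565/1048576
(2,2): OLD=750304689/16777216 → NEW=0, ERR=750304689/16777216
(2,3): OLD=24530055299/268435456 → NEW=0, ERR=24530055299/268435456
(2,4): OLD=380722090709/4294967296 → NEW=0, ERR=380722090709/4294967296
(3,0): OLD=2815761297/16777216 → NEW=255, ERR=-1462428783/16777216
(3,1): OLD=15366563133/134217728 → NEW=0, ERR=15366563133/134217728
(3,2): OLD=951285259567/4294967296 → NEW=255, ERR=-143931400913/4294967296
(3,3): OLD=1145134570455/8589934592 → NEW=255, ERR=-1045298750505/8589934592
(3,4): OLD=16379105955731/137438953472 → NEW=0, ERR=16379105955731/137438953472
Row 0: .#.#.
Row 1: #.###
Row 2: .#...
Row 3: #.##.

Answer: .#.#.
#.###
.#...
#.##.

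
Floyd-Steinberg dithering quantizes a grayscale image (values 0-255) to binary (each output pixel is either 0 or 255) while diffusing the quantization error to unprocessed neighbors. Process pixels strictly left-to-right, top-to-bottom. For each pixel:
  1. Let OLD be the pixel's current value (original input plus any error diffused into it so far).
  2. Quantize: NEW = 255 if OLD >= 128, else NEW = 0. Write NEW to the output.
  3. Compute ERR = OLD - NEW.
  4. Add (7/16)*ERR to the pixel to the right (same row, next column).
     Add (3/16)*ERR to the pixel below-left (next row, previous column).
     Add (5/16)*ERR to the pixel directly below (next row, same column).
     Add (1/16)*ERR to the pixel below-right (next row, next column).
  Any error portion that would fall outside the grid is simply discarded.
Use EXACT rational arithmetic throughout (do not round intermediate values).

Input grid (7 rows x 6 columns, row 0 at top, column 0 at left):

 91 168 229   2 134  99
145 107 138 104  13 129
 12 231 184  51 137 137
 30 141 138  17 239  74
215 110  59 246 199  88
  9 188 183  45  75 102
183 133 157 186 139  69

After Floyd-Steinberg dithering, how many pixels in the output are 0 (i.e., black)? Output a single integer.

(0,0): OLD=91 → NEW=0, ERR=91
(0,1): OLD=3325/16 → NEW=255, ERR=-755/16
(0,2): OLD=53339/256 → NEW=255, ERR=-11941/256
(0,3): OLD=-75395/4096 → NEW=0, ERR=-75395/4096
(0,4): OLD=8254059/65536 → NEW=0, ERR=8254059/65536
(0,5): OLD=161587437/1048576 → NEW=255, ERR=-105799443/1048576
(1,0): OLD=42135/256 → NEW=255, ERR=-23145/256
(1,1): OLD=101665/2048 → NEW=0, ERR=101665/2048
(1,2): OLD=9092533/65536 → NEW=255, ERR=-7619147/65536
(1,3): OLD=17847889/262144 → NEW=0, ERR=17847889/262144
(1,4): OLD=1041469971/16777216 → NEW=0, ERR=1041469971/16777216
(1,5): OLD=35567547285/268435456 → NEW=255, ERR=-32883493995/268435456
(2,0): OLD=-227589/32768 → NEW=0, ERR=-227589/32768
(2,1): OLD=226518649/1048576 → NEW=255, ERR=-40868231/1048576
(2,2): OLD=2457625515/16777216 → NEW=255, ERR=-1820564565/16777216
(2,3): OLD=3915744531/134217728 → NEW=0, ERR=3915744531/134217728
(2,4): OLD=646174297017/4294967296 → NEW=255, ERR=-449042363463/4294967296
(2,5): OLD=3907208561567/68719476736 → NEW=0, ERR=3907208561567/68719476736
(3,0): OLD=344297547/16777216 → NEW=0, ERR=344297547/16777216
(3,1): OLD=15705902191/134217728 → NEW=0, ERR=15705902191/134217728
(3,2): OLD=169993788093/1073741824 → NEW=255, ERR=-103810377027/1073741824
(3,3): OLD=-2925131946313/68719476736 → NEW=0, ERR=-2925131946313/68719476736
(3,4): OLD=110055226610903/549755813888 → NEW=255, ERR=-30132505930537/549755813888
(3,5): OLD=538794262069049/8796093022208 → NEW=0, ERR=538794262069049/8796093022208
(4,0): OLD=522598592773/2147483648 → NEW=255, ERR=-25009737467/2147483648
(4,1): OLD=4282183057345/34359738368 → NEW=0, ERR=4282183057345/34359738368
(4,2): OLD=90868454275827/1099511627776 → NEW=0, ERR=90868454275827/1099511627776
(4,3): OLD=4442649529493215/17592186044416 → NEW=255, ERR=-43357911832865/17592186044416
(4,4): OLD=53372745827862735/281474976710656 → NEW=255, ERR=-18403373233354545/281474976710656
(4,5): OLD=338272393469734729/4503599627370496 → NEW=0, ERR=338272393469734729/4503599627370496
(5,0): OLD=15793572499667/549755813888 → NEW=0, ERR=15793572499667/549755813888
(5,1): OLD=4473390657765123/17592186044416 → NEW=255, ERR=-12616783560957/17592186044416
(5,2): OLD=30376741792525777/140737488355328 → NEW=255, ERR=-5511317738082863/140737488355328
(5,3): OLD=90087106546431115/4503599627370496 → NEW=0, ERR=90087106546431115/4503599627370496
(5,4): OLD=695797124372655019/9007199254740992 → NEW=0, ERR=695797124372655019/9007199254740992
(5,5): OLD=22364145045575885927/144115188075855872 → NEW=255, ERR=-14385227913767361433/144115188075855872
(6,0): OLD=53999041987313897/281474976710656 → NEW=255, ERR=-17777077073903383/281474976710656
(6,1): OLD=448548270929408053/4503599627370496 → NEW=0, ERR=448548270929408053/4503599627370496
(6,2): OLD=3459525186353743149/18014398509481984 → NEW=255, ERR=-1134146433564162771/18014398509481984
(6,3): OLD=50942901135959190937/288230376151711744 → NEW=255, ERR=-22555844782727303783/288230376151711744
(6,4): OLD=513915190318308017977/4611686018427387904 → NEW=0, ERR=513915190318308017977/4611686018427387904
(6,5): OLD=6743319358048013912303/73786976294838206464 → NEW=0, ERR=6743319358048013912303/73786976294838206464
Output grid:
  Row 0: .##..#  (3 black, running=3)
  Row 1: #.#..#  (3 black, running=6)
  Row 2: .##.#.  (3 black, running=9)
  Row 3: ..#.#.  (4 black, running=13)
  Row 4: #..##.  (3 black, running=16)
  Row 5: .##..#  (3 black, running=19)
  Row 6: #.##..  (3 black, running=22)

Answer: 22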